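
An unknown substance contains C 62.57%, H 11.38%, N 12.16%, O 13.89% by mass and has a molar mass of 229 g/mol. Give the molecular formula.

C12H26N2O2

Assume 100 g: 62.57 g C, 11.38 g H, 12.16 g N, 13.89 g O.
n(C) = 62.57/12.01 = 5.21, n(H) = 11.38/1.008 = 11.29, n(N) = 12.16/14.01 = 0.868, n(O) = 13.89/16.00 = 0.8681
Smallest is N at 0.868 mol; normalising gives C 6.002, H 13.007, N 1.000, O 1.000
≈ 6:13:1:1 → C6H13NO
Empirical-formula mass = 115.17 g/mol
n = 229 / 115.17 = 1.99 ≈ 2
Molecular formula = (C6H13NO)×2 = C12H26N2O2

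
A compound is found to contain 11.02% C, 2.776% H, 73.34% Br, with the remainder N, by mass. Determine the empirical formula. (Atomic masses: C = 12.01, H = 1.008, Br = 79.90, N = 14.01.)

Assume 100 g: 11.02 g C, 2.776 g H, 73.34 g Br, 12.864 g N.
Moles — C: 11.02 / 12.01 = 0.9176 mol; H: 2.776 / 1.008 = 2.754 mol; Br: 73.34 / 79.90 = 0.9179 mol; N: 12.864 / 14.01 = 0.9182 mol
Smallest is C at 0.9176 mol; normalising gives C 1.000, H 3.001, Br 1.000, N 1.001
Ratio ≈ 1:3:1:1, so the empirical formula is CH3BrN

CH3BrN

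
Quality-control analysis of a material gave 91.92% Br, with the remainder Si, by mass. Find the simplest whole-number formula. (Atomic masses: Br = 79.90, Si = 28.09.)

Assume 100 g: 91.92 g Br, 8.08 g Si.
n(Br) = 91.92/79.90 = 1.15, n(Si) = 8.08/28.09 = 0.2876
Divide by the smallest (0.2876 mol Si): Br 3.999, Si 1.000
→ Br4Si

Br4Si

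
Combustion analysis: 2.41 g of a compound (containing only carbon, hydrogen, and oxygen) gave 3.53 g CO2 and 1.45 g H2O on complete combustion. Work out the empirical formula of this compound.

mol C = 3.53 / 44.01 = 0.08021; mass C = 0.08021 × 12.01 = 0.9633 g
mol H = 2 × (1.45 / 18.02) = 0.1609; mass H = 0.1609 × 1.008 = 0.1622 g
mass O = 2.41 − (1.126) = 1.284 g → mol O = 0.08028
Divide by the smallest (0.08021 mol C): C 1.000, H 2.006, O 1.001
→ CH2O

CH2O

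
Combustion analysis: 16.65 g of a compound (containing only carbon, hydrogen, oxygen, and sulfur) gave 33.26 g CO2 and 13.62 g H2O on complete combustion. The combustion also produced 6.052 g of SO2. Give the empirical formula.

mol C = 33.26 / 44.01 = 0.7557; mass C = 0.7557 × 12.01 = 9.076 g
mol H = 2 × (13.62 / 18.02) = 1.512; mass H = 1.512 × 1.008 = 1.524 g
mol S = 6.052 / 64.07 = 0.09446; mass S = 3.029 g
mass O = 16.65 − (13.63) = 3.021 g → mol O = 0.1888
Smallest is S at 0.09446 mol; normalising gives C 8.001, H 16.003, O 1.999, S 1.000
Ratio ≈ 8:16:2:1, so the empirical formula is C8H16O2S

C8H16O2S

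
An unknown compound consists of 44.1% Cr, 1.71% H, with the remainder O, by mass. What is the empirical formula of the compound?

CrH2O4

Assume 100 g: 44.1 g Cr, 1.71 g H, 54.19 g O.
n(Cr) = 44.1/52.00 = 0.8481, n(H) = 1.71/1.008 = 1.696, n(O) = 54.19/16.00 = 3.387
Ratios (÷ 0.8481): Cr 1.000, H 2.000, O 3.994
→ CrH2O4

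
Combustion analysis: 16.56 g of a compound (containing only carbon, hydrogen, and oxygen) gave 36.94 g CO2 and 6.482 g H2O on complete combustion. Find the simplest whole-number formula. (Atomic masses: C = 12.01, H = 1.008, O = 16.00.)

C7H6O3

mol C = 36.94 / 44.01 = 0.8394; mass C = 0.8394 × 12.01 = 10.08 g
mol H = 2 × (6.482 / 18.02) = 0.7194; mass H = 0.7194 × 1.008 = 0.7252 g
mass O = 16.56 − (10.81) = 5.754 g → mol O = 0.3596
Divide by the smallest (0.3596 mol O): C 2.334, H 2.000, O 1.000
Multiply by 3: C 7.00, H 6.00, O 3.00 → C7H6O3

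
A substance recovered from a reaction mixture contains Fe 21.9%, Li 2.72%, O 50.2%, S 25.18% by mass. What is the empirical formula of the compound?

FeLiO8S2

Assume 100 g: 21.9 g Fe, 2.72 g Li, 50.2 g O, 25.18 g S.
Moles — Fe: 21.9 / 55.85 = 0.3921 mol; Li: 2.72 / 6.94 = 0.3919 mol; O: 50.2 / 16.00 = 3.138 mol; S: 25.18 / 32.07 = 0.7852 mol
Ratios (÷ 0.3919): Fe 1.000, Li 1.000, O 8.005, S 2.003
→ FeLiO8S2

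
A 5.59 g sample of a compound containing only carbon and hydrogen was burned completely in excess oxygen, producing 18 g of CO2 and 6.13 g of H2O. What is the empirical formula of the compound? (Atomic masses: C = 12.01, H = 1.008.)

mol C = 18 / 44.01 = 0.4090; mass C = 0.4090 × 12.01 = 4.912 g
mol H = 2 × (6.13 / 18.02) = 0.6804; mass H = 0.6804 × 1.008 = 0.6858 g
Divide by the smallest (0.409 mol C): C 1.000, H 1.663
×3: C 3.00, H 4.99 → C3H5

C3H5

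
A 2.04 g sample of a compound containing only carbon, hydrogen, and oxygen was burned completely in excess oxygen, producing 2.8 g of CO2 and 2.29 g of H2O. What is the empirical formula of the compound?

CH4O

mol C = 2.8 / 44.01 = 0.06362; mass C = 0.06362 × 12.01 = 0.7641 g
mol H = 2 × (2.29 / 18.02) = 0.2542; mass H = 0.2542 × 1.008 = 0.2562 g
mass O = 2.04 − (1.020) = 1.020 g → mol O = 0.06373
Divide by the smallest (0.06362 mol C): C 1.000, H 3.995, O 1.002
→ CH4O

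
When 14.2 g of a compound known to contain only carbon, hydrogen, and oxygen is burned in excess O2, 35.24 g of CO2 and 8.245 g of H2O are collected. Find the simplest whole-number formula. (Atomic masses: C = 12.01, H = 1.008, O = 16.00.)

mol C = 35.24 / 44.01 = 0.8007; mass C = 0.8007 × 12.01 = 9.617 g
mol H = 2 × (8.245 / 18.02) = 0.9151; mass H = 0.9151 × 1.008 = 0.9224 g
mass O = 14.2 − (10.54) = 3.661 g → mol O = 0.2288
Ratios (÷ 0.2288): C 3.500, H 3.999, O 1.000
×2: C 7.00, H 8.00, O 2.00 → C7H8O2

C7H8O2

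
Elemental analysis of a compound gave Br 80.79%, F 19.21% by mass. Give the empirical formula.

BrF

Assume 100 g: 80.79 g Br, 19.21 g F.
Moles — Br: 80.79 / 79.90 = 1.011 mol; F: 19.21 / 19.00 = 1.011 mol
Divide by the smallest (1.011 mol F): Br 1.000, F 1.000
→ BrF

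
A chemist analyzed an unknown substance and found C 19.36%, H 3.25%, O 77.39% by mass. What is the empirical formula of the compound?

Assume 100 g: 19.36 g C, 3.25 g H, 77.39 g O.
Moles — C: 19.36 / 12.01 = 1.612 mol; H: 3.25 / 1.008 = 3.224 mol; O: 77.39 / 16.00 = 4.837 mol
Smallest is C at 1.612 mol; normalising gives C 1.000, H 2.000, O 3.001
→ CH2O3

CH2O3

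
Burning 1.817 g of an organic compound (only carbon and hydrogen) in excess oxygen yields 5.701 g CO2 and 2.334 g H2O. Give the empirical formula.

CH2

mol C = 5.701 / 44.01 = 0.1295; mass C = 0.1295 × 12.01 = 1.556 g
mol H = 2 × (2.334 / 18.02) = 0.2590; mass H = 0.2590 × 1.008 = 0.2611 g
Smallest is C at 0.1295 mol; normalising gives C 1.000, H 2.000
→ CH2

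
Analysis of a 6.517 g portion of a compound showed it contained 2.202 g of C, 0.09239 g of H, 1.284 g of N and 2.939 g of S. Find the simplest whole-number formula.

C: 2.202 g ÷ 12.01 g/mol = 0.1833 mol
H: 0.09239 g ÷ 1.008 g/mol = 0.09166 mol
N: 1.284 g ÷ 14.01 g/mol = 0.09165 mol
S: 2.939 g ÷ 32.07 g/mol = 0.09164 mol
Divide by the smallest (0.09164 mol S): C 2.001, H 1.000, N 1.000, S 1.000
≈ 2:1:1:1 → C2HNS

C2HNS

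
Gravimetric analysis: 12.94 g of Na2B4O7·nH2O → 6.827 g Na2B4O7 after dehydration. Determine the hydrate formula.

Na2B4O7·10H2O

Mass of water lost = 12.94 − 6.827 = 6.113 g → 6.113 / 18.02 = 0.3392 mol H2O
Molar mass of Na2B4O7 = 201.22 g/mol → mol Na2B4O7 = 6.827 / 201.22 = 0.03393
n = 0.3392 / 0.03393 = 10.00 ≈ 10 → Na2B4O7·10H2O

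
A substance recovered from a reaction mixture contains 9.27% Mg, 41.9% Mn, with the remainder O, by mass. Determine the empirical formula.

MgMn2O8

Assume 100 g: 9.27 g Mg, 41.9 g Mn, 48.83 g O.
Mg: 9.27 g ÷ 24.31 g/mol = 0.3813 mol
Mn: 41.9 g ÷ 54.94 g/mol = 0.7627 mol
O: 48.83 g ÷ 16.00 g/mol = 3.052 mol
Divide by the smallest (0.3813 mol Mg): Mg 1.000, Mn 2.000, O 8.003
≈ 1:2:8 → MgMn2O8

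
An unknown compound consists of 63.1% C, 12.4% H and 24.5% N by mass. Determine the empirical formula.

Assume 100 g: 63.1 g C, 12.4 g H, 24.5 g N.
n(C) = 63.1/12.01 = 5.254, n(H) = 12.4/1.008 = 12.3, n(N) = 24.5/14.01 = 1.749
Ratios (÷ 1.749): C 3.004, H 7.034, N 1.000
→ C3H7N

C3H7N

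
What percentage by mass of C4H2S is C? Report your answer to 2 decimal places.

Molar mass = 4(12.01) + 2(1.008) + 1(32.07) = 82.126 g/mol
Mass of C per mole = 4 × 12.01 = 48.040 g
% C = 48.040 / 82.126 × 100 = 58.50%

58.50%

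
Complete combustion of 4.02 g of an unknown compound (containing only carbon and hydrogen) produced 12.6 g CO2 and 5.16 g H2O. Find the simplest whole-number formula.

CH2

mol C = 12.6 / 44.01 = 0.2863; mass C = 0.2863 × 12.01 = 3.438 g
mol H = 2 × (5.16 / 18.02) = 0.5727; mass H = 0.5727 × 1.008 = 0.5773 g
Divide by the smallest (0.2863 mol C): C 1.000, H 2.000
Ratio ≈ 1:2, so the empirical formula is CH2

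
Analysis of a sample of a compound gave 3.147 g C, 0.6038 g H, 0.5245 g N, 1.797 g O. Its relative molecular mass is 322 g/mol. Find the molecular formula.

n(C) = 3.147/12.01 = 0.262, n(H) = 0.6038/1.008 = 0.599, n(N) = 0.5245/14.01 = 0.03744, n(O) = 1.797/16.00 = 0.1123
Ratios (÷ 0.03744): C 6.999, H 16.000, N 1.000, O 3.000
≈ 7:16:1:3 → C7H16NO3
Empirical-formula mass = 162.21 g/mol
n = 322 / 162.21 = 1.99 ≈ 2
Molecular formula = (C7H16NO3)×2 = C14H32N2O6

C14H32N2O6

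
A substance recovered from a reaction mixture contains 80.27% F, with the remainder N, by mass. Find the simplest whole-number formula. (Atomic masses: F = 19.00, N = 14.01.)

Assume 100 g: 80.27 g F, 19.73 g N.
F: 80.27 g ÷ 19.00 g/mol = 4.225 mol
N: 19.73 g ÷ 14.01 g/mol = 1.408 mol
Divide by the smallest (1.408 mol N): F 3.000, N 1.000
→ F3N

F3N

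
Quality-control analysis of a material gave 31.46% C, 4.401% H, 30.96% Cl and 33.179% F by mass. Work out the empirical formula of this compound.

C3H5ClF2

Assume 100 g: 31.46 g C, 4.401 g H, 30.96 g Cl, 33.179 g F.
Moles — C: 31.46 / 12.01 = 2.619 mol; H: 4.401 / 1.008 = 4.366 mol; Cl: 30.96 / 35.45 = 0.8733 mol; F: 33.179 / 19.00 = 1.746 mol
Ratios (÷ 0.8733): C 2.999, H 4.999, Cl 1.000, F 2.000
→ C3H5ClF2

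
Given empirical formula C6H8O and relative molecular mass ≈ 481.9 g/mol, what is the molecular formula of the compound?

C30H40O5

Empirical-formula mass = 96.12 g/mol
n = 481.9 / 96.12 = 5.01 ≈ 5
Molecular formula = (C6H8O)5 = C30H40O5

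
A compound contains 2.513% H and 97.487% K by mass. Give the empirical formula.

Assume 100 g: 2.513 g H, 97.487 g K.
Moles — H: 2.513 / 1.008 = 2.493 mol; K: 97.487 / 39.10 = 2.493 mol
Divide by the smallest (2.493 mol H): H 1.000, K 1.000
≈ 1:1 → HK

HK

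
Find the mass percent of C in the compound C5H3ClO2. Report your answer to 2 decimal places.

Molar mass = 5(12.01) + 3(1.008) + 1(35.45) + 2(16.00) = 130.524 g/mol
Mass of C per mole = 5 × 12.01 = 60.050 g
% C = 60.050 / 130.524 × 100 = 46.01%

46.01%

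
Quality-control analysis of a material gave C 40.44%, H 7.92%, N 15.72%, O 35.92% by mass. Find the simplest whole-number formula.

Assume 100 g: 40.44 g C, 7.92 g H, 15.72 g N, 35.92 g O.
C: 40.44 g ÷ 12.01 g/mol = 3.367 mol
H: 7.92 g ÷ 1.008 g/mol = 7.857 mol
N: 15.72 g ÷ 14.01 g/mol = 1.122 mol
O: 35.92 g ÷ 16.00 g/mol = 2.245 mol
Smallest is N at 1.122 mol; normalising gives C 3.001, H 7.002, N 1.000, O 2.001
→ C3H7NO2

C3H7NO2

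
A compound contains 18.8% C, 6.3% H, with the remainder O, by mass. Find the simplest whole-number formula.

CH4O3

Assume 100 g: 18.8 g C, 6.3 g H, 74.9 g O.
Moles — C: 18.8 / 12.01 = 1.565 mol; H: 6.3 / 1.008 = 6.25 mol; O: 74.9 / 16.00 = 4.681 mol
Ratios (÷ 1.565): C 1.000, H 3.993, O 2.991
≈ 1:4:3 → CH4O3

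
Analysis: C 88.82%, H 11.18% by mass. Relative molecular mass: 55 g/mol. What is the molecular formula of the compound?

C4H6

Assume 100 g: 88.82 g C, 11.18 g H.
Moles — C: 88.82 / 12.01 = 7.396 mol; H: 11.18 / 1.008 = 11.09 mol
Ratios (÷ 7.396): C 1.000, H 1.500
Multiply by 2: C 2.00, H 3.00 → C2H3
Empirical-formula mass = 27.04 g/mol
n = 55 / 27.04 = 2.03 ≈ 2
Molecular formula = (C2H3)×2 = C4H6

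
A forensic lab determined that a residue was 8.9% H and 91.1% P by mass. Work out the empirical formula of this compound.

H3P

Assume 100 g: 8.9 g H, 91.1 g P.
n(H) = 8.9/1.008 = 8.829, n(P) = 91.1/30.97 = 2.942
Smallest is P at 2.942 mol; normalising gives H 3.002, P 1.000
Ratio ≈ 3:1, so the empirical formula is H3P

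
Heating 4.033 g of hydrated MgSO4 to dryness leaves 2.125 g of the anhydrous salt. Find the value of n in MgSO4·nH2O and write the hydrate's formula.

Mass of water lost = 4.033 − 2.125 = 1.908 g → 1.908 / 18.02 = 0.1059 mol H2O
Molar mass of MgSO4 = 120.38 g/mol → mol MgSO4 = 2.125 / 120.38 = 0.01765
n = 0.1059 / 0.01765 = 6.00 ≈ 6 → MgSO4·6H2O

MgSO4·6H2O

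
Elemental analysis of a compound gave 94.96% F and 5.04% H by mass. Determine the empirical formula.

Assume 100 g: 94.96 g F, 5.04 g H.
Moles — F: 94.96 / 19.00 = 4.998 mol; H: 5.04 / 1.008 = 5 mol
Divide by the smallest (4.998 mol F): F 1.000, H 1.000
≈ 1:1 → FH

FH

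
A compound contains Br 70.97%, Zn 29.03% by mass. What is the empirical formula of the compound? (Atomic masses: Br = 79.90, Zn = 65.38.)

Br2Zn

Assume 100 g: 70.97 g Br, 29.03 g Zn.
Moles — Br: 70.97 / 79.90 = 0.8882 mol; Zn: 29.03 / 65.38 = 0.444 mol
Divide by the smallest (0.444 mol Zn): Br 2.000, Zn 1.000
→ Br2Zn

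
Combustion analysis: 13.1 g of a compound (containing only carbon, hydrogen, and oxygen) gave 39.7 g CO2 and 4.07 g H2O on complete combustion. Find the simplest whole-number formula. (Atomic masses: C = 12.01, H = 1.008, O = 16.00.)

mol C = 39.7 / 44.01 = 0.9021; mass C = 0.9021 × 12.01 = 10.83 g
mol H = 2 × (4.07 / 18.02) = 0.4517; mass H = 0.4517 × 1.008 = 0.4553 g
mass O = 13.1 − (11.29) = 1.811 g → mol O = 0.1132
Smallest is O at 0.1132 mol; normalising gives C 7.970, H 3.991, O 1.000
→ C8H4O

C8H4O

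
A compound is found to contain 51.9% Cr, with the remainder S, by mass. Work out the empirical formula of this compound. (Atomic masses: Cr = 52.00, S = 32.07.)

Assume 100 g: 51.9 g Cr, 48.1 g S.
Moles — Cr: 51.9 / 52.00 = 0.9981 mol; S: 48.1 / 32.07 = 1.5 mol
Divide by the smallest (0.9981 mol Cr): Cr 1.000, S 1.503
Multiply by 2: Cr 2.00, S 3.01 → Cr2S3

Cr2S3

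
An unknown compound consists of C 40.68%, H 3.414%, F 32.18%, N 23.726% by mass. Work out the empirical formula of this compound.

Assume 100 g: 40.68 g C, 3.414 g H, 32.18 g F, 23.726 g N.
Moles — C: 40.68 / 12.01 = 3.387 mol; H: 3.414 / 1.008 = 3.387 mol; F: 32.18 / 19.00 = 1.694 mol; N: 23.726 / 14.01 = 1.694 mol
Ratios (÷ 1.694): C 2.000, H 2.000, F 1.000, N 1.000
≈ 2:2:1:1 → C2H2FN

C2H2FN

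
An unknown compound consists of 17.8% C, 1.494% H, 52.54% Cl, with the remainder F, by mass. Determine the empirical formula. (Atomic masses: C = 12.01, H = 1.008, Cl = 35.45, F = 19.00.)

CHClF

Assume 100 g: 17.8 g C, 1.494 g H, 52.54 g Cl, 28.166 g F.
C: 17.8 g ÷ 12.01 g/mol = 1.482 mol
H: 1.494 g ÷ 1.008 g/mol = 1.482 mol
Cl: 52.54 g ÷ 35.45 g/mol = 1.482 mol
F: 28.166 g ÷ 19.00 g/mol = 1.482 mol
Ratios (÷ 1.482): C 1.000, H 1.000, Cl 1.000, F 1.000
Ratio ≈ 1:1:1:1, so the empirical formula is CHClF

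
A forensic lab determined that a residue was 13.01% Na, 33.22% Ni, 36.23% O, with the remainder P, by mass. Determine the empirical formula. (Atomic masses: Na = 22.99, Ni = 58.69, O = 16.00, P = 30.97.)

Assume 100 g: 13.01 g Na, 33.22 g Ni, 36.23 g O, 17.54 g P.
Na: 13.01 g ÷ 22.99 g/mol = 0.5659 mol
Ni: 33.22 g ÷ 58.69 g/mol = 0.566 mol
O: 36.23 g ÷ 16.00 g/mol = 2.264 mol
P: 17.54 g ÷ 30.97 g/mol = 0.5664 mol
Smallest is Na at 0.5659 mol; normalising gives Na 1.000, Ni 1.000, O 4.001, P 1.001
→ NaNiO4P

NaNiO4P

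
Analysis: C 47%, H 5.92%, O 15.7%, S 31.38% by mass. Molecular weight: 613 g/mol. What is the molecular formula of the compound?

Assume 100 g: 47 g C, 5.92 g H, 15.7 g O, 31.38 g S.
Moles — C: 47 / 12.01 = 3.913 mol; H: 5.92 / 1.008 = 5.873 mol; O: 15.7 / 16.00 = 0.9812 mol; S: 31.38 / 32.07 = 0.9785 mol
Divide by the smallest (0.9785 mol S): C 3.999, H 6.002, O 1.003, S 1.000
≈ 4:6:1:1 → C4H6OS
Empirical-formula mass = 102.16 g/mol
n = 613 / 102.16 = 6.00 ≈ 6
Molecular formula = (C4H6OS)×6 = C24H36O6S6

C24H36O6S6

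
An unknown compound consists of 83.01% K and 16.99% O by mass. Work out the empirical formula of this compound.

K2O

Assume 100 g: 83.01 g K, 16.99 g O.
K: 83.01 g ÷ 39.10 g/mol = 2.123 mol
O: 16.99 g ÷ 16.00 g/mol = 1.062 mol
Ratios (÷ 1.062): K 1.999, O 1.000
Ratio ≈ 2:1, so the empirical formula is K2O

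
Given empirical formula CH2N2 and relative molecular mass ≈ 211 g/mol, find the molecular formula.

C5H10N10

Empirical-formula mass = 42.05 g/mol
n = 211 / 42.05 = 5.02 ≈ 5
Molecular formula = (CH2N2)5 = C5H10N10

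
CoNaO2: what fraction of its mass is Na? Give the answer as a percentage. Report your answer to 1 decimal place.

Molar mass = 1(58.93) + 1(22.99) + 2(16.00) = 113.920 g/mol
Mass of Na per mole = 1 × 22.99 = 22.990 g
% Na = 22.990 / 113.920 × 100 = 20.2%

20.2%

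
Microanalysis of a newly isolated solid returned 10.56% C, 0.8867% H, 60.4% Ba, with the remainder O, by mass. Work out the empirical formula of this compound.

C2H2BaO4

Assume 100 g: 10.56 g C, 0.8867 g H, 60.4 g Ba, 28.153 g O.
Moles — C: 10.56 / 12.01 = 0.8793 mol; H: 0.8867 / 1.008 = 0.8797 mol; Ba: 60.4 / 137.33 = 0.4398 mol; O: 28.153 / 16.00 = 1.76 mol
Smallest is Ba at 0.4398 mol; normalising gives C 1.999, H 2.000, Ba 1.000, O 4.001
→ C2H2BaO4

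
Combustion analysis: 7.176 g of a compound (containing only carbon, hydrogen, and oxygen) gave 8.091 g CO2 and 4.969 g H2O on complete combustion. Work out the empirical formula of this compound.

mol C = 8.091 / 44.01 = 0.1838; mass C = 0.1838 × 12.01 = 2.208 g
mol H = 2 × (4.969 / 18.02) = 0.5515; mass H = 0.5515 × 1.008 = 0.5559 g
mass O = 7.176 − (2.764) = 4.412 g → mol O = 0.2758
Ratios (÷ 0.1838): C 1.000, H 3.000, O 1.500
Multiply by 2: C 2.00, H 6.00, O 3.00 → C2H6O3

C2H6O3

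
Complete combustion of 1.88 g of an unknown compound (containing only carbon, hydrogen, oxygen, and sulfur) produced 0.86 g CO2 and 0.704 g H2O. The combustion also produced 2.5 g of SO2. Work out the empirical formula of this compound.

CH4OS2

mol C = 0.86 / 44.01 = 0.01954; mass C = 0.01954 × 12.01 = 0.2347 g
mol H = 2 × (0.704 / 18.02) = 0.07814; mass H = 0.07814 × 1.008 = 0.07876 g
mol S = 2.5 / 64.07 = 0.03902; mass S = 1.251 g
mass O = 1.88 − (1.565) = 0.3152 g → mol O = 0.01970
Smallest is C at 0.01954 mol; normalising gives C 1.000, H 3.999, O 1.008, S 1.997
≈ 1:4:1:2 → CH4OS2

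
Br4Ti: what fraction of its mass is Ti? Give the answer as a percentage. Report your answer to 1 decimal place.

Molar mass = 4(79.90) + 1(47.87) = 367.470 g/mol
Mass of Ti per mole = 1 × 47.87 = 47.870 g
% Ti = 47.870 / 367.470 × 100 = 13.0%

13.0%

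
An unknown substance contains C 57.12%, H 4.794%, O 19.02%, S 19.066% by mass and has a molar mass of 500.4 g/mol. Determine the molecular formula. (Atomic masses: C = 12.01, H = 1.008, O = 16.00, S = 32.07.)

C24H24O6S3

Assume 100 g: 57.12 g C, 4.794 g H, 19.02 g O, 19.066 g S.
Moles — C: 57.12 / 12.01 = 4.756 mol; H: 4.794 / 1.008 = 4.756 mol; O: 19.02 / 16.00 = 1.189 mol; S: 19.066 / 32.07 = 0.5945 mol
Smallest is S at 0.5945 mol; normalising gives C 8.000, H 8.000, O 2.000, S 1.000
→ C8H8O2S
Empirical-formula mass = 168.21 g/mol
n = 500.4 / 168.21 = 2.97 ≈ 3
Molecular formula = (C8H8O2S)×3 = C24H24O6S3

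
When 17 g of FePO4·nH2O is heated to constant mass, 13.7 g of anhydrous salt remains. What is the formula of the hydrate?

Mass of water lost = 17 − 13.7 = 3.3 g → 3.3 / 18.02 = 0.1831 mol H2O
Molar mass of FePO4 = 150.82 g/mol → mol FePO4 = 13.7 / 150.82 = 0.09084
n = 0.1831 / 0.09084 = 2.02 ≈ 2 → FePO4·2H2O

FePO4·2H2O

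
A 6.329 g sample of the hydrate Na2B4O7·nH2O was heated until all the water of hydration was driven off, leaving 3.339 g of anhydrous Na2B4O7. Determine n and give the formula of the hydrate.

Na2B4O7·10H2O

Mass of water lost = 6.329 − 3.339 = 2.99 g → 2.99 / 18.02 = 0.1659 mol H2O
Molar mass of Na2B4O7 = 201.22 g/mol → mol Na2B4O7 = 3.339 / 201.22 = 0.01659
n = 0.1659 / 0.01659 = 10.00 ≈ 10 → Na2B4O7·10H2O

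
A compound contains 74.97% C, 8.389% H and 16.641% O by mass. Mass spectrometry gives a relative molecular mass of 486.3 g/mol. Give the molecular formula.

C30H40O5

Assume 100 g: 74.97 g C, 8.389 g H, 16.641 g O.
n(C) = 74.97/12.01 = 6.242, n(H) = 8.389/1.008 = 8.322, n(O) = 16.641/16.00 = 1.04
Ratios (÷ 1.04): C 6.002, H 8.002, O 1.000
≈ 6:8:1 → C6H8O
Empirical-formula mass = 96.12 g/mol
n = 486.3 / 96.12 = 5.06 ≈ 5
Molecular formula = (C6H8O)×5 = C30H40O5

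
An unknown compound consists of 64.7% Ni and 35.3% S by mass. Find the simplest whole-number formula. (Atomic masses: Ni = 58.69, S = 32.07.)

NiS

Assume 100 g: 64.7 g Ni, 35.3 g S.
n(Ni) = 64.7/58.69 = 1.102, n(S) = 35.3/32.07 = 1.101
Divide by the smallest (1.101 mol S): Ni 1.002, S 1.000
≈ 1:1 → NiS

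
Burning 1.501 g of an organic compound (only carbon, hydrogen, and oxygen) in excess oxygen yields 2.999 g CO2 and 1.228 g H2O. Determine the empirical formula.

mol C = 2.999 / 44.01 = 0.06814; mass C = 0.06814 × 12.01 = 0.8184 g
mol H = 2 × (1.228 / 18.02) = 0.1363; mass H = 0.1363 × 1.008 = 0.1374 g
mass O = 1.501 − (0.9558) = 0.5452 g → mol O = 0.03408
Divide by the smallest (0.03408 mol O): C 2.000, H 4.000, O 1.000
→ C2H4O

C2H4O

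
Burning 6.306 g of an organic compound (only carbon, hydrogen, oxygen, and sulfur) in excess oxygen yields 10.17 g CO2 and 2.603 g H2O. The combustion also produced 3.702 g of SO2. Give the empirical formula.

C8H10O3S2

mol C = 10.17 / 44.01 = 0.2311; mass C = 0.2311 × 12.01 = 2.775 g
mol H = 2 × (2.603 / 18.02) = 0.2889; mass H = 0.2889 × 1.008 = 0.2912 g
mol S = 3.702 / 64.07 = 0.05778; mass S = 1.853 g
mass O = 6.306 − (4.920) = 1.386 g → mol O = 0.08665
Smallest is S at 0.05778 mol; normalising gives C 3.999, H 5.000, O 1.500, S 1.000
Scaling by 2: C 8.00, H 10.00, O 3.00, S 2.00 → C8H10O3S2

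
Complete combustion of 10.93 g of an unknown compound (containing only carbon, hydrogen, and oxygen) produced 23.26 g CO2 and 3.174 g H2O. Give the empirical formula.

C6H4O3

mol C = 23.26 / 44.01 = 0.5285; mass C = 0.5285 × 12.01 = 6.347 g
mol H = 2 × (3.174 / 18.02) = 0.3523; mass H = 0.3523 × 1.008 = 0.3551 g
mass O = 10.93 − (6.703) = 4.227 g → mol O = 0.2642
Ratios (÷ 0.2642): C 2.000, H 1.333, O 1.000
×3: C 6.00, H 4.00, O 3.00 → C6H4O3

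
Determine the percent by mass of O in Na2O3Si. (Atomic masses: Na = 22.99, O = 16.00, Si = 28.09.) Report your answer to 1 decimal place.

39.3%

Molar mass = 2(22.99) + 3(16.00) + 1(28.09) = 122.070 g/mol
Mass of O per mole = 3 × 16.00 = 48.000 g
% O = 48.000 / 122.070 × 100 = 39.3%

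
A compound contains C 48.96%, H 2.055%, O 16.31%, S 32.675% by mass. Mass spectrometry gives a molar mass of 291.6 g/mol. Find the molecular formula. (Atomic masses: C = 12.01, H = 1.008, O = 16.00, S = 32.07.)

C12H6O3S3

Assume 100 g: 48.96 g C, 2.055 g H, 16.31 g O, 32.675 g S.
C: 48.96 g ÷ 12.01 g/mol = 4.077 mol
H: 2.055 g ÷ 1.008 g/mol = 2.039 mol
O: 16.31 g ÷ 16.00 g/mol = 1.019 mol
S: 32.675 g ÷ 32.07 g/mol = 1.019 mol
Divide by the smallest (1.019 mol S): C 4.001, H 2.001, O 1.001, S 1.000
≈ 4:2:1:1 → C4H2OS
Empirical-formula mass = 98.13 g/mol
n = 291.6 / 98.13 = 2.97 ≈ 3
Molecular formula = (C4H2OS)×3 = C12H6O3S3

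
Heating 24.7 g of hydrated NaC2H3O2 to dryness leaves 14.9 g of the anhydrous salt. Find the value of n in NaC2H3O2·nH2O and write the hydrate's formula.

NaC2H3O2·3H2O

Mass of water lost = 24.7 − 14.9 = 9.8 g → 9.8 / 18.02 = 0.5438 mol H2O
Molar mass of NaC2H3O2 = 82.03 g/mol → mol NaC2H3O2 = 14.9 / 82.03 = 0.1816
n = 0.5438 / 0.1816 = 2.99 ≈ 3 → NaC2H3O2·3H2O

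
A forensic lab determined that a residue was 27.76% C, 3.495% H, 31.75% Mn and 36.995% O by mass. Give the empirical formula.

Assume 100 g: 27.76 g C, 3.495 g H, 31.75 g Mn, 36.995 g O.
n(C) = 27.76/12.01 = 2.311, n(H) = 3.495/1.008 = 3.467, n(Mn) = 31.75/54.94 = 0.5779, n(O) = 36.995/16.00 = 2.312
Smallest is Mn at 0.5779 mol; normalising gives C 4.000, H 6.000, Mn 1.000, O 4.001
→ C4H6MnO4

C4H6MnO4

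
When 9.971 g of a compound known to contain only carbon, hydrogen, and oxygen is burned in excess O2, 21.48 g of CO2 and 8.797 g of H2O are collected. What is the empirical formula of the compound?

mol C = 21.48 / 44.01 = 0.4881; mass C = 0.4881 × 12.01 = 5.862 g
mol H = 2 × (8.797 / 18.02) = 0.9764; mass H = 0.9764 × 1.008 = 0.9842 g
mass O = 9.971 − (6.846) = 3.125 g → mol O = 0.1953
Divide by the smallest (0.1953 mol O): C 2.499, H 4.999, O 1.000
Multiply by 2: C 5.00, H 10.00, O 2.00 → C5H10O2

C5H10O2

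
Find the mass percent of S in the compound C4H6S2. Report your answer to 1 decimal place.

Molar mass = 4(12.01) + 6(1.008) + 2(32.07) = 118.228 g/mol
Mass of S per mole = 2 × 32.07 = 64.140 g
% S = 64.140 / 118.228 × 100 = 54.3%

54.3%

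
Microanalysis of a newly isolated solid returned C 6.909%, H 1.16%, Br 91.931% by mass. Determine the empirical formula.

CH2Br2

Assume 100 g: 6.909 g C, 1.16 g H, 91.931 g Br.
n(C) = 6.909/12.01 = 0.5753, n(H) = 1.16/1.008 = 1.151, n(Br) = 91.931/79.90 = 1.151
Ratios (÷ 0.5753): C 1.000, H 2.000, Br 2.000
Ratio ≈ 1:2:2, so the empirical formula is CH2Br2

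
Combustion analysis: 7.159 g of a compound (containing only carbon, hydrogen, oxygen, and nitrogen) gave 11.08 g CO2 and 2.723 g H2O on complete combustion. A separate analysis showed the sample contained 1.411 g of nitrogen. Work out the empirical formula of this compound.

C5H6N2O3

mol C = 11.08 / 44.01 = 0.2518; mass C = 0.2518 × 12.01 = 3.024 g
mol H = 2 × (2.723 / 18.02) = 0.3022; mass H = 0.3022 × 1.008 = 0.3046 g
mol N = 1.411 / 14.01 = 0.1007
mass O = 7.159 − (4.739) = 2.420 g → mol O = 0.1512
Smallest is N at 0.1007 mol; normalising gives C 2.500, H 3.001, N 1.000, O 1.502
Multiply by 2: C 5.00, H 6.00, N 2.00, O 3.00 → C5H6N2O3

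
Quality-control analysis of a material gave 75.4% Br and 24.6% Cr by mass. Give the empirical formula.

Br2Cr

Assume 100 g: 75.4 g Br, 24.6 g Cr.
Br: 75.4 g ÷ 79.90 g/mol = 0.9437 mol
Cr: 24.6 g ÷ 52.00 g/mol = 0.4731 mol
Divide by the smallest (0.4731 mol Cr): Br 1.995, Cr 1.000
≈ 2:1 → Br2Cr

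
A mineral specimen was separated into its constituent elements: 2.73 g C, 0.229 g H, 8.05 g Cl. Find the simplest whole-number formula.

n(C) = 2.73/12.01 = 0.2273, n(H) = 0.229/1.008 = 0.2272, n(Cl) = 8.05/35.45 = 0.2271
Divide by the smallest (0.2271 mol Cl): C 1.001, H 1.000, Cl 1.000
≈ 1:1:1 → CHCl

CHCl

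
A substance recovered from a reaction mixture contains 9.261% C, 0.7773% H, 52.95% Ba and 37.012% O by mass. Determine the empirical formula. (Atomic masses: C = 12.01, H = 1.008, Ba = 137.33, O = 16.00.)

Assume 100 g: 9.261 g C, 0.7773 g H, 52.95 g Ba, 37.012 g O.
n(C) = 9.261/12.01 = 0.7711, n(H) = 0.7773/1.008 = 0.7711, n(Ba) = 52.95/137.33 = 0.3856, n(O) = 37.012/16.00 = 2.313
Ratios (÷ 0.3856): C 2.000, H 2.000, Ba 1.000, O 6.000
≈ 2:2:1:6 → C2H2BaO6

C2H2BaO6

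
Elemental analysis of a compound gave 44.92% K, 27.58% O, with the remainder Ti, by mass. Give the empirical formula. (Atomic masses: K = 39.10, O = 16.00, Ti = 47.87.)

Assume 100 g: 44.92 g K, 27.58 g O, 27.5 g Ti.
n(K) = 44.92/39.10 = 1.149, n(O) = 27.58/16.00 = 1.724, n(Ti) = 27.5/47.87 = 0.5745
Divide by the smallest (0.5745 mol Ti): K 2.000, O 3.001, Ti 1.000
→ K2O3Ti

K2O3Ti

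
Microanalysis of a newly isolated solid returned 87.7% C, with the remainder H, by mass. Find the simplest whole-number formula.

C3H5

Assume 100 g: 87.7 g C, 12.3 g H.
n(C) = 87.7/12.01 = 7.302, n(H) = 12.3/1.008 = 12.2
Divide by the smallest (7.302 mol C): C 1.000, H 1.671
Multiply by 3: C 3.00, H 5.01 → C3H5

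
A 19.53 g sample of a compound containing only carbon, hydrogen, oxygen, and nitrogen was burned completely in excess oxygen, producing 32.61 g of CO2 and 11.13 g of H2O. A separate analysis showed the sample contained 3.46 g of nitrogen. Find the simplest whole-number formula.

C6H10N2O3

mol C = 32.61 / 44.01 = 0.7410; mass C = 0.7410 × 12.01 = 8.899 g
mol H = 2 × (11.13 / 18.02) = 1.235; mass H = 1.235 × 1.008 = 1.245 g
mol N = 3.46 / 14.01 = 0.2470
mass O = 19.53 − (13.60) = 5.926 g → mol O = 0.3704
Smallest is N at 0.247 mol; normalising gives C 3.000, H 5.002, N 1.000, O 1.500
Scaling by 2: C 6.00, H 10.00, N 2.00, O 3.00 → C6H10N2O3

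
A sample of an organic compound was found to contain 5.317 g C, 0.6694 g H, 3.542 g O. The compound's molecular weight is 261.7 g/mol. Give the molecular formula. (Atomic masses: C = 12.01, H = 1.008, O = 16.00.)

n(C) = 5.317/12.01 = 0.4427, n(H) = 0.6694/1.008 = 0.6641, n(O) = 3.542/16.00 = 0.2214
Ratios (÷ 0.2214): C 2.000, H 3.000, O 1.000
Ratio ≈ 2:3:1, so the empirical formula is C2H3O
Empirical-formula mass = 43.04 g/mol
n = 261.7 / 43.04 = 6.08 ≈ 6
Molecular formula = (C2H3O)×6 = C12H18O6

C12H18O6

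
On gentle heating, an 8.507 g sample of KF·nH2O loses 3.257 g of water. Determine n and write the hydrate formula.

KF·2H2O

Mass of anhydrous KF = 8.507 − 3.257 = 5.25 g
mol H2O = 3.257 / 18.02 = 0.1807
Molar mass of KF = 58.10 g/mol → mol KF = 5.25 / 58.10 = 0.09036
n = 0.1807 / 0.09036 = 2.00 ≈ 2 → KF·2H2O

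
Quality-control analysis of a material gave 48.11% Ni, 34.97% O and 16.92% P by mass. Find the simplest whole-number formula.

Assume 100 g: 48.11 g Ni, 34.97 g O, 16.92 g P.
Ni: 48.11 g ÷ 58.69 g/mol = 0.8197 mol
O: 34.97 g ÷ 16.00 g/mol = 2.186 mol
P: 16.92 g ÷ 30.97 g/mol = 0.5463 mol
Smallest is P at 0.5463 mol; normalising gives Ni 1.500, O 4.001, P 1.000
Multiply by 2: Ni 3.00, O 8.00, P 2.00 → Ni3O8P2

Ni3O8P2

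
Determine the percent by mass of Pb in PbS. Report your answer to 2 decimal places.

Molar mass = 1(207.2) + 1(32.07) = 239.270 g/mol
Mass of Pb per mole = 1 × 207.2 = 207.200 g
% Pb = 207.200 / 239.270 × 100 = 86.60%

86.60%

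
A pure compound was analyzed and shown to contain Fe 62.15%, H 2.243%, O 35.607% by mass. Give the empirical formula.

FeH2O2

Assume 100 g: 62.15 g Fe, 2.243 g H, 35.607 g O.
Fe: 62.15 g ÷ 55.85 g/mol = 1.113 mol
H: 2.243 g ÷ 1.008 g/mol = 2.225 mol
O: 35.607 g ÷ 16.00 g/mol = 2.225 mol
Smallest is Fe at 1.113 mol; normalising gives Fe 1.000, H 2.000, O 2.000
≈ 1:2:2 → FeH2O2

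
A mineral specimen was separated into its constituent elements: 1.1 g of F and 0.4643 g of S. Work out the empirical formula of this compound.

n(F) = 1.1/19.00 = 0.05789, n(S) = 0.4643/32.07 = 0.01448
Ratios (÷ 0.01448): F 3.999, S 1.000
≈ 4:1 → F4S

F4S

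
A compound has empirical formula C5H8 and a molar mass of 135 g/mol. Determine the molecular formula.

C10H16

Empirical-formula mass = 68.11 g/mol
n = 135 / 68.11 = 1.98 ≈ 2
Molecular formula = (C5H8)2 = C10H16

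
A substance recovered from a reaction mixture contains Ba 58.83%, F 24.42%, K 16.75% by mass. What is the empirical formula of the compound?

Assume 100 g: 58.83 g Ba, 24.42 g F, 16.75 g K.
Moles — Ba: 58.83 / 137.33 = 0.4284 mol; F: 24.42 / 19.00 = 1.285 mol; K: 16.75 / 39.10 = 0.4284 mol
Smallest is Ba at 0.4284 mol; normalising gives Ba 1.000, F 3.000, K 1.000
≈ 1:3:1 → BaF3K

BaF3K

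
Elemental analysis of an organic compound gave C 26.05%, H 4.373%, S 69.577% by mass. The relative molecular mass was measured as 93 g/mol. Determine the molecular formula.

Assume 100 g: 26.05 g C, 4.373 g H, 69.577 g S.
C: 26.05 g ÷ 12.01 g/mol = 2.169 mol
H: 4.373 g ÷ 1.008 g/mol = 4.338 mol
S: 69.577 g ÷ 32.07 g/mol = 2.17 mol
Ratios (÷ 2.169): C 1.000, H 2.000, S 1.000
→ CH2S
Empirical-formula mass = 46.10 g/mol
n = 93 / 46.10 = 2.02 ≈ 2
Molecular formula = (CH2S)×2 = C2H4S2

C2H4S2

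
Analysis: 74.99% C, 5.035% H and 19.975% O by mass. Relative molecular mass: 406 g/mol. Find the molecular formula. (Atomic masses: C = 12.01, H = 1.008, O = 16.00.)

C25H20O5

Assume 100 g: 74.99 g C, 5.035 g H, 19.975 g O.
n(C) = 74.99/12.01 = 6.244, n(H) = 5.035/1.008 = 4.995, n(O) = 19.975/16.00 = 1.248
Divide by the smallest (1.248 mol O): C 5.001, H 4.001, O 1.000
Ratio ≈ 5:4:1, so the empirical formula is C5H4O
Empirical-formula mass = 80.08 g/mol
n = 406 / 80.08 = 5.07 ≈ 5
Molecular formula = (C5H4O)×5 = C25H20O5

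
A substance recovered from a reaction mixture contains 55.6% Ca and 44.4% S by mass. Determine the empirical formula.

Assume 100 g: 55.6 g Ca, 44.4 g S.
n(Ca) = 55.6/40.08 = 1.387, n(S) = 44.4/32.07 = 1.384
Smallest is S at 1.384 mol; normalising gives Ca 1.002, S 1.000
Ratio ≈ 1:1, so the empirical formula is CaS

CaS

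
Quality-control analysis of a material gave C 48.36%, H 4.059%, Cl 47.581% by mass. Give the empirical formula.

C3H3Cl

Assume 100 g: 48.36 g C, 4.059 g H, 47.581 g Cl.
n(C) = 48.36/12.01 = 4.027, n(H) = 4.059/1.008 = 4.027, n(Cl) = 47.581/35.45 = 1.342
Divide by the smallest (1.342 mol Cl): C 3.000, H 3.000, Cl 1.000
≈ 3:3:1 → C3H3Cl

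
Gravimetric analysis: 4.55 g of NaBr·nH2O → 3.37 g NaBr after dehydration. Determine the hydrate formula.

Mass of water lost = 4.55 − 3.37 = 1.18 g → 1.18 / 18.02 = 0.06548 mol H2O
Molar mass of NaBr = 102.89 g/mol → mol NaBr = 3.37 / 102.89 = 0.03275
n = 0.06548 / 0.03275 = 2.00 ≈ 2 → NaBr·2H2O

NaBr·2H2O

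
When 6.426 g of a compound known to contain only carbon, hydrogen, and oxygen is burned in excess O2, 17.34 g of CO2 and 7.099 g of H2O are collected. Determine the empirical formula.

C7H14O

mol C = 17.34 / 44.01 = 0.3940; mass C = 0.3940 × 12.01 = 4.732 g
mol H = 2 × (7.099 / 18.02) = 0.7879; mass H = 0.7879 × 1.008 = 0.7942 g
mass O = 6.426 − (5.526) = 0.8998 g → mol O = 0.05624
Divide by the smallest (0.05624 mol O): C 7.006, H 14.010, O 1.000
→ C7H14O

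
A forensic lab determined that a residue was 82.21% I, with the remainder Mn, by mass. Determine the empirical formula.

Assume 100 g: 82.21 g I, 17.79 g Mn.
Moles — I: 82.21 / 126.90 = 0.6478 mol; Mn: 17.79 / 54.94 = 0.3238 mol
Divide by the smallest (0.3238 mol Mn): I 2.001, Mn 1.000
≈ 2:1 → I2Mn

I2Mn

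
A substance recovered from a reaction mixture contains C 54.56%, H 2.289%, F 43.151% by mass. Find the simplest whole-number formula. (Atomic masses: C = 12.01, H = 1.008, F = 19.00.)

Assume 100 g: 54.56 g C, 2.289 g H, 43.151 g F.
n(C) = 54.56/12.01 = 4.543, n(H) = 2.289/1.008 = 2.271, n(F) = 43.151/19.00 = 2.271
Smallest is H at 2.271 mol; normalising gives C 2.001, H 1.000, F 1.000
Ratio ≈ 2:1:1, so the empirical formula is C2HF

C2HF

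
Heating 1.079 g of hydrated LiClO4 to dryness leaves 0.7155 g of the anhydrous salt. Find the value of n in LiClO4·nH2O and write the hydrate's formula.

Mass of water lost = 1.079 − 0.7155 = 0.3635 g → 0.3635 / 18.02 = 0.02017 mol H2O
Molar mass of LiClO4 = 106.39 g/mol → mol LiClO4 = 0.7155 / 106.39 = 0.006725
n = 0.02017 / 0.006725 = 3.00 ≈ 3 → LiClO4·3H2O

LiClO4·3H2O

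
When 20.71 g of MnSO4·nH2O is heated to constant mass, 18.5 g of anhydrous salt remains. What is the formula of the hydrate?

Mass of water lost = 20.71 − 18.5 = 2.21 g → 2.21 / 18.02 = 0.1226 mol H2O
Molar mass of MnSO4 = 151.01 g/mol → mol MnSO4 = 18.5 / 151.01 = 0.1225
n = 0.1226 / 0.1225 = 1.00 ≈ 1 → MnSO4·H2O

MnSO4·H2O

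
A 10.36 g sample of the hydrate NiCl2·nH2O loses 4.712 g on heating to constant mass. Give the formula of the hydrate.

Mass of anhydrous NiCl2 = 10.36 − 4.712 = 5.648 g
mol H2O = 4.712 / 18.02 = 0.2615
Molar mass of NiCl2 = 129.59 g/mol → mol NiCl2 = 5.648 / 129.59 = 0.04358
n = 0.2615 / 0.04358 = 6.00 ≈ 6 → NiCl2·6H2O

NiCl2·6H2O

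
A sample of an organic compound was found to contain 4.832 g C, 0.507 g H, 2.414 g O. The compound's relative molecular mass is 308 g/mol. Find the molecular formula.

C16H20O6

C: 4.832 g ÷ 12.01 g/mol = 0.4023 mol
H: 0.507 g ÷ 1.008 g/mol = 0.503 mol
O: 2.414 g ÷ 16.00 g/mol = 0.1509 mol
Smallest is O at 0.1509 mol; normalising gives C 2.667, H 3.334, O 1.000
Multiply by 3: C 8.00, H 10.00, O 3.00 → C8H10O3
Empirical-formula mass = 154.16 g/mol
n = 308 / 154.16 = 2.00 ≈ 2
Molecular formula = (C8H10O3)×2 = C16H20O6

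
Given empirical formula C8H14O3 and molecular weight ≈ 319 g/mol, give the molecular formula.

C16H28O6

Empirical-formula mass = 158.19 g/mol
n = 319 / 158.19 = 2.02 ≈ 2
Molecular formula = (C8H14O3)2 = C16H28O6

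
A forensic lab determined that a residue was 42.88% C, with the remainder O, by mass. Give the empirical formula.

CO

Assume 100 g: 42.88 g C, 57.12 g O.
C: 42.88 g ÷ 12.01 g/mol = 3.57 mol
O: 57.12 g ÷ 16.00 g/mol = 3.57 mol
Divide by the smallest (3.57 mol O): C 1.000, O 1.000
≈ 1:1 → CO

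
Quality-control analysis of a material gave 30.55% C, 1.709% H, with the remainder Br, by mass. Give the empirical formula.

Assume 100 g: 30.55 g C, 1.709 g H, 67.741 g Br.
n(C) = 30.55/12.01 = 2.544, n(H) = 1.709/1.008 = 1.695, n(Br) = 67.741/79.90 = 0.8478
Smallest is Br at 0.8478 mol; normalising gives C 3.000, H 2.000, Br 1.000
Ratio ≈ 3:2:1, so the empirical formula is C3H2Br

C3H2Br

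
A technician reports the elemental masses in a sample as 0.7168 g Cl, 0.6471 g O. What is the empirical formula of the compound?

Moles — Cl: 0.7168 / 35.45 = 0.02022 mol; O: 0.6471 / 16.00 = 0.04044 mol
Smallest is Cl at 0.02022 mol; normalising gives Cl 1.000, O 2.000
Ratio ≈ 1:2, so the empirical formula is ClO2

ClO2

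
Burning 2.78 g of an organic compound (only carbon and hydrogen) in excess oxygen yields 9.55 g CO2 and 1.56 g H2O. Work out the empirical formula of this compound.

C5H4

mol C = 9.55 / 44.01 = 0.2170; mass C = 0.2170 × 12.01 = 2.606 g
mol H = 2 × (1.56 / 18.02) = 0.1731; mass H = 0.1731 × 1.008 = 0.1745 g
Ratios (÷ 0.1731): C 1.253, H 1.000
Multiply by 4: C 5.01, H 4.00 → C5H4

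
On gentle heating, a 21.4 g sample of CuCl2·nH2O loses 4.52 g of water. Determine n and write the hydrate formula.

Mass of anhydrous CuCl2 = 21.4 − 4.52 = 16.88 g
mol H2O = 4.52 / 18.02 = 0.2508
Molar mass of CuCl2 = 134.45 g/mol → mol CuCl2 = 16.88 / 134.45 = 0.1255
n = 0.2508 / 0.1255 = 2.00 ≈ 2 → CuCl2·2H2O

CuCl2·2H2O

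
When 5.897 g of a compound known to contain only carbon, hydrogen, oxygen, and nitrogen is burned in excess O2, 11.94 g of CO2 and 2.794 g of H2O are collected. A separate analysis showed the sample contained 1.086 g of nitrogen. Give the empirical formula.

mol C = 11.94 / 44.01 = 0.2713; mass C = 0.2713 × 12.01 = 3.258 g
mol H = 2 × (2.794 / 18.02) = 0.3101; mass H = 0.3101 × 1.008 = 0.3126 g
mol N = 1.086 / 14.01 = 0.07752
mass O = 5.897 − (4.657) = 1.240 g → mol O = 0.07751
Smallest is O at 0.07751 mol; normalising gives C 3.500, H 4.001, N 1.000, O 1.000
Scaling by 2: C 7.00, H 8.00, N 2.00, O 2.00 → C7H8N2O2

C7H8N2O2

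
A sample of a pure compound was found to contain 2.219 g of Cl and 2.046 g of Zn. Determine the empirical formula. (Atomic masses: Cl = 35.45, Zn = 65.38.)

Cl: 2.219 g ÷ 35.45 g/mol = 0.0626 mol
Zn: 2.046 g ÷ 65.38 g/mol = 0.03129 mol
Divide by the smallest (0.03129 mol Zn): Cl 2.000, Zn 1.000
→ Cl2Zn

Cl2Zn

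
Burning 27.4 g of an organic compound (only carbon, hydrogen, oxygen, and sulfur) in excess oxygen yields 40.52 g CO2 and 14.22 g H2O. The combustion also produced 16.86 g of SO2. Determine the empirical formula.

C7H12O3S2

mol C = 40.52 / 44.01 = 0.9207; mass C = 0.9207 × 12.01 = 11.06 g
mol H = 2 × (14.22 / 18.02) = 1.578; mass H = 1.578 × 1.008 = 1.591 g
mol S = 16.86 / 64.07 = 0.2631; mass S = 8.439 g
mass O = 27.4 − (21.09) = 6.312 g → mol O = 0.3945
Ratios (÷ 0.2631): C 3.499, H 5.998, O 1.499, S 1.000
×2: C 7.00, H 12.00, O 3.00, S 2.00 → C7H12O3S2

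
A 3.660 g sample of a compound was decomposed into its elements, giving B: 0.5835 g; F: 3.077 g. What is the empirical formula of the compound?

BF3

Moles — B: 0.5835 / 10.81 = 0.05398 mol; F: 3.077 / 19.00 = 0.1619 mol
Smallest is B at 0.05398 mol; normalising gives B 1.000, F 3.000
Ratio ≈ 1:3, so the empirical formula is BF3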